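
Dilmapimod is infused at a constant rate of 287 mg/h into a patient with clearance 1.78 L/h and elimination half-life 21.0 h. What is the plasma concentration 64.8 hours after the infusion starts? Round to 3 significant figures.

142 µg/mL

Css = rate / CL = 287 / 1.78 = 161.2 µg/mL
k = ln 2 / 21.0 = 0.03301 h⁻¹
C(t) = Css (1 − e^(−kt)) = 161.2 × (1 − e^(−2.139)) = 161.2 × 0.8822 ≈ 142 µg/mL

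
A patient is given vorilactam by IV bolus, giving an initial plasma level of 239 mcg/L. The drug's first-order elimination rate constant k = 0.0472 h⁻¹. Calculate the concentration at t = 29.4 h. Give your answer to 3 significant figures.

C(t) = C₀ e^(−kt) = 239 × e^(−0.04720 × 29.4) = 239 × e^(−1.388) = 239 × 0.2497 ≈ 59.7 mcg/L

59.7 mcg/L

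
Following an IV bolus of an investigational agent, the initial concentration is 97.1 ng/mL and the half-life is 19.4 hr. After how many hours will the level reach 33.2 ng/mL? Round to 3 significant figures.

k = ln 2 / 19.4 = 0.03573 hr⁻¹
C(t) = C₀ e^(−kt)  ⇒  t = ln(C₀/C) / k
t = ln(97.1/33.2) / 0.03573 = 1.073 / 0.03573 ≈ 30.0 hours

30.0 hours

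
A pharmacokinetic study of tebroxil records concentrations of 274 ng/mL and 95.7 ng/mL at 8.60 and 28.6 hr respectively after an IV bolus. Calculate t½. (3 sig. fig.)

13.2 hours

k = ln(C₁/C₂) / (t₂ − t₁) = ln(274/95.7) / (28.6 − 8.60)
  = 1.052 / 20.00 = 0.05260 hr⁻¹
t½ = ln 2 / k = ln 2 / 0.05260 ≈ 13.2 hours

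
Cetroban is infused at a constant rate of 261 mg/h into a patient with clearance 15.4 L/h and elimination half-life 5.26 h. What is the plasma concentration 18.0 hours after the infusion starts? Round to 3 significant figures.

15.4 mg/L

Css = rate / CL = 261 / 15.4 = 16.95 mg/L
k = ln 2 / 5.26 = 0.1318 h⁻¹
C(t) = Css (1 − e^(−kt)) = 16.95 × (1 − e^(−2.372)) = 16.95 × 0.9067 ≈ 15.4 mg/L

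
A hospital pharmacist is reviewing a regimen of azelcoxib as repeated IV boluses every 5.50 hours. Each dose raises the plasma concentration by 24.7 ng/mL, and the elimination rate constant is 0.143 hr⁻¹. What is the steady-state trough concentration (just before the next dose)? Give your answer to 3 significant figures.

20.7 ng/mL

Fraction remaining after one interval: e^(−kτ) = e^(−0.1430 × 5.50) = 0.4554
R = 1 / (1 − 0.4554) = 1.836
Css,max = 24.7 × 1.836 = 45.36 ng/mL
Css,min = Css,max × e^(−kτ) = 45.36 × 0.4554 ≈ 20.7 ng/mL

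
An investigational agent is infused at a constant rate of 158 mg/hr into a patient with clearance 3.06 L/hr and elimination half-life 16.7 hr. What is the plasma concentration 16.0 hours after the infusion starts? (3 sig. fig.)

Css = rate / CL = 158 / 3.06 = 51.63 µg/mL
k = ln 2 / 16.7 = 0.04151 hr⁻¹
C(t) = Css (1 − e^(−kt)) = 51.63 × (1 − e^(−0.6641)) = 51.63 × 0.4853 ≈ 25.1 µg/mL

25.1 µg/mL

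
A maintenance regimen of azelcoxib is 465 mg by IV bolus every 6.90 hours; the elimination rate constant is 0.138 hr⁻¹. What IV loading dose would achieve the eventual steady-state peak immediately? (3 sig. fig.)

Accumulation ratio R = 1 / (1 − e^(−kτ)) = 1 / (1 − e^(−0.1380×6.90)) = 1 / (1 − 0.3859) = 1.628
Loading dose = maintenance dose × R = 465 × 1.628 ≈ 757 mg

757 mg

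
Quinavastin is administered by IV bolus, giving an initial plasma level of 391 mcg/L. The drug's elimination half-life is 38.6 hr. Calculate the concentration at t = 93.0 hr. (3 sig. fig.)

73.6 mcg/L

k = ln 2 / 38.6 = 0.01796 hr⁻¹
C(t) = C₀ e^(−kt) = 391 × e^(−0.01796 × 93.0) = 391 × e^(−1.670) = 391 × 0.1882 ≈ 73.6 mcg/L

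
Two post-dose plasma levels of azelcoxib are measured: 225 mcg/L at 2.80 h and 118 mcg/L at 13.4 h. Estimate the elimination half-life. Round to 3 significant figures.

k = ln(C₁/C₂) / (t₂ − t₁) = ln(225/118) / (13.4 − 2.80)
  = 0.6454 / 10.60 = 0.06089 h⁻¹
t½ = ln 2 / k = ln 2 / 0.06089 ≈ 11.4 hours

11.4 hours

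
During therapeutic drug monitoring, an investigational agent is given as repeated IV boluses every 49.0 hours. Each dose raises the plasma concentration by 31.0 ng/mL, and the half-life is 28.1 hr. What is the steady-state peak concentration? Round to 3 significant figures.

44.2 ng/mL

k = ln 2 / 28.1 = 0.02467 hr⁻¹
Fraction remaining after one interval: e^(−kτ) = e^(−0.02467 × 49.0) = 0.2986
R = 1 / (1 − 0.2986) = 1.426
Css,max = 31.0 × 1.426 ≈ 44.2 ng/mL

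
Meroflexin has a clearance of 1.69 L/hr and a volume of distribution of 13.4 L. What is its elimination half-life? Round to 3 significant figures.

k = CL / V = 1.69 / 13.4 = 0.1261 hr⁻¹
t½ = ln 2 / k = ln 2 / 0.1261 ≈ 5.50 hours

5.50 hours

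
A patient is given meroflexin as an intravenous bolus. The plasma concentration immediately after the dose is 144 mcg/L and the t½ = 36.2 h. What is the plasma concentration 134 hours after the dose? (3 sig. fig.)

k = ln 2 / 36.2 = 0.01915 h⁻¹
134 h is 3.702 half-lives, so C = 144 × (1/2)^3.702 = 144 × 0.07686 ≈ 11.1 mcg/L

11.1 mcg/L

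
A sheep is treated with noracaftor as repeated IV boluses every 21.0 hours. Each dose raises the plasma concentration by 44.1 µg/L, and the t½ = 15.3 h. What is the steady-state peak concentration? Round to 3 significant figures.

k = ln 2 / 15.3 = 0.04530 h⁻¹
Fraction remaining after one interval: e^(−kτ) = e^(−0.04530 × 21.0) = 0.3862
R = 1 / (1 − 0.3862) = 1.629
Css,max = 44.1 × 1.629 ≈ 71.8 µg/L

71.8 µg/L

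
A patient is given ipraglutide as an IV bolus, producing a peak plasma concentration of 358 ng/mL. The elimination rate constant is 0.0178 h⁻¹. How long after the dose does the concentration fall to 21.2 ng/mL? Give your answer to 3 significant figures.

159 hours

C(t) = C₀ e^(−kt)  ⇒  t = ln(C₀/C) / k
t = ln(358/21.2) / 0.01780 = 2.827 / 0.01780 ≈ 159 hours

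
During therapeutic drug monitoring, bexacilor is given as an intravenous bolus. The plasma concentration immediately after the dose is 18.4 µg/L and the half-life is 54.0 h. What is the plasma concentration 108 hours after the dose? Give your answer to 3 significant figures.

k = ln 2 / 54.0 = 0.01284 h⁻¹
108 h is 2.000 half-lives, so C = 18.4 × (1/2)^2.000 = 18.4 × 0.2500 ≈ 4.60 µg/L

4.60 µg/L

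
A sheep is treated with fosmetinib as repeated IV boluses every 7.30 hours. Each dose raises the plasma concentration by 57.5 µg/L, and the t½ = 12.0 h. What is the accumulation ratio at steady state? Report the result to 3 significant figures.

2.91

k = ln 2 / 12.0 = 0.05776 h⁻¹
Fraction remaining after one interval: e^(−kτ) = e^(−0.05776 × 7.30) = 0.6560
R = 1 / (1 − 0.6560) = 1 / 0.3440 ≈ 2.91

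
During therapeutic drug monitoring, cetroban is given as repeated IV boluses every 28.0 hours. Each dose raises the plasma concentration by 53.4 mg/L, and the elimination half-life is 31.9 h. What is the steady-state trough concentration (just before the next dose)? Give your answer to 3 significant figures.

k = ln 2 / 31.9 = 0.02173 h⁻¹
Fraction remaining after one interval: e^(−kτ) = e^(−0.02173 × 28.0) = 0.5442
R = 1 / (1 − 0.5442) = 2.194
Css,max = 53.4 × 2.194 = 117.2 mg/L
Css,min = Css,max × e^(−kτ) = 117.2 × 0.5442 ≈ 63.8 mg/L

63.8 mg/L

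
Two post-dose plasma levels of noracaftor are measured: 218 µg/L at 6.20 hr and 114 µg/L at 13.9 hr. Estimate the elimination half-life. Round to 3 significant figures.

k = ln(C₁/C₂) / (t₂ − t₁) = ln(218/114) / (13.9 − 6.20)
  = 0.6483 / 7.700 = 0.08419 hr⁻¹
t½ = ln 2 / k = ln 2 / 0.08419 ≈ 8.23 hours

8.23 hours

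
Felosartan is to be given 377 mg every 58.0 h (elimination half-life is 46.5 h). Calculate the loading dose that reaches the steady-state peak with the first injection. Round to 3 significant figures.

k = ln 2 / 46.5 = 0.01491 h⁻¹
Accumulation ratio R = 1 / (1 − e^(−kτ)) = 1 / (1 − e^(−0.01491×58.0)) = 1 / (1 − 0.4212) = 1.728
Loading dose = maintenance dose × R = 377 × 1.728 ≈ 651 mg

651 mg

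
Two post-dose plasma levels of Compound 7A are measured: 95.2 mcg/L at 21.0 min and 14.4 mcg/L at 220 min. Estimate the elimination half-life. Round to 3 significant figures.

k = ln(C₁/C₂) / (t₂ − t₁) = ln(95.2/14.4) / (220 − 21.0)
  = 1.889 / 199.0 = 0.009491 min⁻¹
t½ = ln 2 / k = ln 2 / 0.009491 ≈ 73.0 minutes

73.0 minutes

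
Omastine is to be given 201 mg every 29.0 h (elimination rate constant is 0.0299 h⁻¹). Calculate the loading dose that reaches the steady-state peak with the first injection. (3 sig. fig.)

Accumulation ratio R = 1 / (1 − e^(−kτ)) = 1 / (1 − e^(−0.02990×29.0)) = 1 / (1 − 0.4202) = 1.725
Loading dose = maintenance dose × R = 201 × 1.725 ≈ 347 mg

347 mg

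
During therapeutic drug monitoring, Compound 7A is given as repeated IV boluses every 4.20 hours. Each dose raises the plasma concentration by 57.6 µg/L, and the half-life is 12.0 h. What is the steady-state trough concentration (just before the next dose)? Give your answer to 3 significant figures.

k = ln 2 / 12.0 = 0.05776 h⁻¹
Fraction remaining after one interval: e^(−kτ) = e^(−0.05776 × 4.20) = 0.7846
R = 1 / (1 − 0.7846) = 4.642
Css,max = 57.6 × 4.642 = 267.4 µg/L
Css,min = Css,max × e^(−kτ) = 267.4 × 0.7846 ≈ 210 µg/L

210 µg/L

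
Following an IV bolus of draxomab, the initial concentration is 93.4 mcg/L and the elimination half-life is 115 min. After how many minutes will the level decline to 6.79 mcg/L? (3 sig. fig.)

435 minutes

k = ln 2 / 115 = 0.006027 min⁻¹
C(t) = C₀ e^(−kt)  ⇒  t = ln(C₀/C) / k
t = ln(93.4/6.79) / 0.006027 = 2.621 / 0.006027 ≈ 435 minutes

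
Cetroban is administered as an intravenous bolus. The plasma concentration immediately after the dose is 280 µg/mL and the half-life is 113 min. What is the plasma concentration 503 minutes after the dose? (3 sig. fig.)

12.8 µg/mL

k = ln 2 / 113 = 0.006134 min⁻¹
503 min is 4.451 half-lives, so C = 280 × (1/2)^4.451 = 280 × 0.04571 ≈ 12.8 µg/mL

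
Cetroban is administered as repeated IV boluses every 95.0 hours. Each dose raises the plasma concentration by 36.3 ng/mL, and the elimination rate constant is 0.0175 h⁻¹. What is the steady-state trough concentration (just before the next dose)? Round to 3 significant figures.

Fraction remaining after one interval: e^(−kτ) = e^(−0.01750 × 95.0) = 0.1897
R = 1 / (1 − 0.1897) = 1.234
Css,max = 36.3 × 1.234 = 44.80 ng/mL
Css,min = Css,max × e^(−kτ) = 44.80 × 0.1897 ≈ 8.50 ng/mL

8.50 ng/mL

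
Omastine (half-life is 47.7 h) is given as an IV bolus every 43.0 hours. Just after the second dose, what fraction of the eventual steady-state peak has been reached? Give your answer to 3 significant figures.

k = ln 2 / 47.7 = 0.01453 h⁻¹
f_n = 1 − e^(−nkτ) = 1 − e^(−2 × 0.01453 × 43.0) = 1 − e^(−1.250) = 1 − 0.2866 ≈ 0.713

0.713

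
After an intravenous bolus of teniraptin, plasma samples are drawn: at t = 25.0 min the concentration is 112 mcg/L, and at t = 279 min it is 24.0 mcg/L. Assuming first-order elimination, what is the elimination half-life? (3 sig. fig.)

114 minutes

k = ln(C₁/C₂) / (t₂ − t₁) = ln(112/24.0) / (279 − 25.0)
  = 1.540 / 254.0 = 0.006065 min⁻¹
t½ = ln 2 / k = ln 2 / 0.006065 ≈ 114 minutes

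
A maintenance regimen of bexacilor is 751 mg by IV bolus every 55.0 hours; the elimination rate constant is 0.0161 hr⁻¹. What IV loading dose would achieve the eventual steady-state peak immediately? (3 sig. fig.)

Accumulation ratio R = 1 / (1 − e^(−kτ)) = 1 / (1 − e^(−0.01610×55.0)) = 1 / (1 − 0.4125) = 1.702
Loading dose = maintenance dose × R = 751 × 1.702 ≈ 1280 mg

1280 mg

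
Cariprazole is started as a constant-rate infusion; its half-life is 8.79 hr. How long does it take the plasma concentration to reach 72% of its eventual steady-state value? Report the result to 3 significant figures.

k = ln 2 / 8.79 = 0.07886 hr⁻¹
f = 1 − e^(−kt)  ⇒  t = −ln(1 − f) / k
t = −ln(1 − 0.72) / 0.07886 = 1.273 / 0.07886 ≈ 16.1 hours

16.1 hours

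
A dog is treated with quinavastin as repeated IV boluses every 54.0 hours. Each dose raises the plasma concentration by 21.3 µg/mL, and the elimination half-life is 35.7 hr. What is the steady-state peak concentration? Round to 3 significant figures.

k = ln 2 / 35.7 = 0.01942 hr⁻¹
Fraction remaining after one interval: e^(−kτ) = e^(−0.01942 × 54.0) = 0.3505
R = 1 / (1 − 0.3505) = 1.540
Css,max = 21.3 × 1.540 ≈ 32.8 µg/mL

32.8 µg/mL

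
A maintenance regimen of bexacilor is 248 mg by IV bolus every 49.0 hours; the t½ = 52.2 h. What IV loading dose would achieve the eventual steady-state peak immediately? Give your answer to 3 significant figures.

519 mg

k = ln 2 / 52.2 = 0.01328 h⁻¹
Accumulation ratio R = 1 / (1 − e^(−kτ)) = 1 / (1 − e^(−0.01328×49.0)) = 1 / (1 − 0.5217) = 2.091
Loading dose = maintenance dose × R = 248 × 2.091 ≈ 519 mg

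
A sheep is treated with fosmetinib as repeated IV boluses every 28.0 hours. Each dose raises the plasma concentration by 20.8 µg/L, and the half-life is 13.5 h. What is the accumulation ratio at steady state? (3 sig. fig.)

1.31

k = ln 2 / 13.5 = 0.05134 h⁻¹
Fraction remaining after one interval: e^(−kτ) = e^(−0.05134 × 28.0) = 0.2375
R = 1 / (1 − 0.2375) = 1 / 0.7625 ≈ 1.31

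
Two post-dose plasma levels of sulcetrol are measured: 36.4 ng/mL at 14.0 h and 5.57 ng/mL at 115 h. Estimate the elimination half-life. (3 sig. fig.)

37.3 hours

k = ln(C₁/C₂) / (t₂ − t₁) = ln(36.4/5.57) / (115 − 14.0)
  = 1.877 / 101.0 = 0.01859 h⁻¹
t½ = ln 2 / k = ln 2 / 0.01859 ≈ 37.3 hours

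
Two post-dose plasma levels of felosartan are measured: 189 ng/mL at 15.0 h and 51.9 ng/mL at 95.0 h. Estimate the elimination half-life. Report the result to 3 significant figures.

42.9 hours

k = ln(C₁/C₂) / (t₂ − t₁) = ln(189/51.9) / (95.0 − 15.0)
  = 1.292 / 80.00 = 0.01616 h⁻¹
t½ = ln 2 / k = ln 2 / 0.01616 ≈ 42.9 hours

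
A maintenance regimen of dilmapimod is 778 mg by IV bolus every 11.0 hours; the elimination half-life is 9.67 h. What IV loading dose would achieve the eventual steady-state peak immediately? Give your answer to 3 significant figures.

k = ln 2 / 9.67 = 0.07168 h⁻¹
Accumulation ratio R = 1 / (1 − e^(−kτ)) = 1 / (1 − e^(−0.07168×11.0)) = 1 / (1 − 0.4545) = 1.833
Loading dose = maintenance dose × R = 778 × 1.833 ≈ 1430 mg

1430 mg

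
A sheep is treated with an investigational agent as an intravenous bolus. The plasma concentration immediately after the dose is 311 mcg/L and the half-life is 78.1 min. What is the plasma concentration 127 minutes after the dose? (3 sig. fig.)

101 mcg/L

k = ln 2 / 78.1 = 0.008875 min⁻¹
127 min is 1.626 half-lives, so C = 311 × (1/2)^1.626 = 311 × 0.3240 ≈ 101 mcg/L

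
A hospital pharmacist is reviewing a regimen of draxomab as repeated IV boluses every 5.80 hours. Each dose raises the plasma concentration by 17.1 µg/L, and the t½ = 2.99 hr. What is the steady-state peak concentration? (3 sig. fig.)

k = ln 2 / 2.99 = 0.2318 hr⁻¹
Fraction remaining after one interval: e^(−kτ) = e^(−0.2318 × 5.80) = 0.2607
R = 1 / (1 − 0.2607) = 1.353
Css,max = 17.1 × 1.353 ≈ 23.1 µg/L

23.1 µg/L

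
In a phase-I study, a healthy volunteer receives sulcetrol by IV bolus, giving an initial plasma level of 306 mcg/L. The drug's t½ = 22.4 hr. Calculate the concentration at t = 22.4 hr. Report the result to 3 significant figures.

153 mcg/L

k = ln 2 / 22.4 = 0.03094 hr⁻¹
C(t) = C₀ e^(−kt) = 306 × e^(−0.03094 × 22.4) = 306 × e^(−0.6931) = 306 × 0.5000 ≈ 153 mcg/L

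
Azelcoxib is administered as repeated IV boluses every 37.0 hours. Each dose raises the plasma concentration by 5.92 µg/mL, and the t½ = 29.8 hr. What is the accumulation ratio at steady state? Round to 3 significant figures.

k = ln 2 / 29.8 = 0.02326 hr⁻¹
Fraction remaining after one interval: e^(−kτ) = e^(−0.02326 × 37.0) = 0.4229
R = 1 / (1 − 0.4229) = 1 / 0.5771 ≈ 1.73

1.73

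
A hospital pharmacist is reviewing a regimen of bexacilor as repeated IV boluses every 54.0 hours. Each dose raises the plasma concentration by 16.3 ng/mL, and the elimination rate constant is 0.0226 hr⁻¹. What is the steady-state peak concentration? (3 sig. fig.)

23.1 ng/mL

Fraction remaining after one interval: e^(−kτ) = e^(−0.02260 × 54.0) = 0.2951
R = 1 / (1 − 0.2951) = 1.419
Css,max = 16.3 × 1.419 ≈ 23.1 ng/mL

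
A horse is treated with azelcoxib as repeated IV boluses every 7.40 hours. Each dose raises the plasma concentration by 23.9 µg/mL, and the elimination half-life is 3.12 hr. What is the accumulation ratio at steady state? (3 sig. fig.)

k = ln 2 / 3.12 = 0.2222 hr⁻¹
Fraction remaining after one interval: e^(−kτ) = e^(−0.2222 × 7.40) = 0.1932
R = 1 / (1 − 0.1932) = 1 / 0.8068 ≈ 1.24

1.24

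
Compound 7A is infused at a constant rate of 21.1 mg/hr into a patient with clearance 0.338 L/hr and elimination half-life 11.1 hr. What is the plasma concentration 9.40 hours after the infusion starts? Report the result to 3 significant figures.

Css = rate / CL = 21.1 / 0.338 = 62.43 µg/mL
k = ln 2 / 11.1 = 0.06245 hr⁻¹
C(t) = Css (1 − e^(−kt)) = 62.43 × (1 − e^(−0.5870)) = 62.43 × 0.4440 ≈ 27.7 µg/mL

27.7 µg/mL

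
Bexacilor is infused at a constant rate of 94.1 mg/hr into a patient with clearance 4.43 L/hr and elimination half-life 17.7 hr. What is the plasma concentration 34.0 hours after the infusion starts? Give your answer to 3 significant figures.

Css = rate / CL = 94.1 / 4.43 = 21.24 µg/mL
k = ln 2 / 17.7 = 0.03916 hr⁻¹
C(t) = Css (1 − e^(−kt)) = 21.24 × (1 − e^(−1.331)) = 21.24 × 0.7359 ≈ 15.6 µg/mL

15.6 µg/mL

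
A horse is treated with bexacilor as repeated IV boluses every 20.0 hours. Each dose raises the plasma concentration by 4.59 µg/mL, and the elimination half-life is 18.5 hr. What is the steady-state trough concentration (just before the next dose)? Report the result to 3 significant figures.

4.11 µg/mL

k = ln 2 / 18.5 = 0.03747 hr⁻¹
Fraction remaining after one interval: e^(−kτ) = e^(−0.03747 × 20.0) = 0.4727
R = 1 / (1 − 0.4727) = 1.896
Css,max = 4.59 × 1.896 = 8.704 µg/mL
Css,min = Css,max × e^(−kτ) = 8.704 × 0.4727 ≈ 4.11 µg/mL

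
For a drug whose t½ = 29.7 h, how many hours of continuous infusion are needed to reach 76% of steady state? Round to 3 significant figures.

k = ln 2 / 29.7 = 0.02334 h⁻¹
f = 1 − e^(−kt)  ⇒  t = −ln(1 − f) / k
t = −ln(1 − 0.76) / 0.02334 = 1.427 / 0.02334 ≈ 61.1 hours

61.1 hours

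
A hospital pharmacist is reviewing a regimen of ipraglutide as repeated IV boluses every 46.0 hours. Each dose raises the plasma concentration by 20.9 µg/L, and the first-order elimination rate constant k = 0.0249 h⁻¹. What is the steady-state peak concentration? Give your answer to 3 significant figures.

30.6 µg/L

Fraction remaining after one interval: e^(−kτ) = e^(−0.02490 × 46.0) = 0.3181
R = 1 / (1 − 0.3181) = 1.466
Css,max = 20.9 × 1.466 ≈ 30.6 µg/L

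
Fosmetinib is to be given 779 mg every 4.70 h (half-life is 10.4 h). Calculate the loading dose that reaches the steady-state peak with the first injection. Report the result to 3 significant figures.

2900 mg

k = ln 2 / 10.4 = 0.06665 h⁻¹
Accumulation ratio R = 1 / (1 − e^(−kτ)) = 1 / (1 − e^(−0.06665×4.70)) = 1 / (1 − 0.7311) = 3.718
Loading dose = maintenance dose × R = 779 × 3.718 ≈ 2900 mg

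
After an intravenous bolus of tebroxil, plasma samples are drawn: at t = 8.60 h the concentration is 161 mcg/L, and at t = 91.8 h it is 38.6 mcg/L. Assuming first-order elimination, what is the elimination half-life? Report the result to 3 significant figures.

k = ln(C₁/C₂) / (t₂ − t₁) = ln(161/38.6) / (91.8 − 8.60)
  = 1.428 / 83.20 = 0.01717 h⁻¹
t½ = ln 2 / k = ln 2 / 0.01717 ≈ 40.4 hours

40.4 hours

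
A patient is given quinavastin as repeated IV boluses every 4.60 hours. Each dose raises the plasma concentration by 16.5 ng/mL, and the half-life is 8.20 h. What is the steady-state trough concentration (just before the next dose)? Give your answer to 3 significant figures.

k = ln 2 / 8.20 = 0.08453 h⁻¹
Fraction remaining after one interval: e^(−kτ) = e^(−0.08453 × 4.60) = 0.6778
R = 1 / (1 − 0.6778) = 3.104
Css,max = 16.5 × 3.104 = 51.22 ng/mL
Css,min = Css,max × e^(−kτ) = 51.22 × 0.6778 ≈ 34.7 ng/mL

34.7 ng/mL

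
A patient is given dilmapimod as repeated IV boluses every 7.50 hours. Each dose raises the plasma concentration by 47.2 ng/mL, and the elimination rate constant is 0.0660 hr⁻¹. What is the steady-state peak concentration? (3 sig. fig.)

121 ng/mL

Fraction remaining after one interval: e^(−kτ) = e^(−0.06600 × 7.50) = 0.6096
R = 1 / (1 − 0.6096) = 2.561
Css,max = 47.2 × 2.561 ≈ 121 ng/mL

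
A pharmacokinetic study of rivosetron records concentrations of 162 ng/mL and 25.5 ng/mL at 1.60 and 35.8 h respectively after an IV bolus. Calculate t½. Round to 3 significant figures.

12.8 hours

k = ln(C₁/C₂) / (t₂ − t₁) = ln(162/25.5) / (35.8 − 1.60)
  = 1.849 / 34.20 = 0.05406 h⁻¹
t½ = ln 2 / k = ln 2 / 0.05406 ≈ 12.8 hours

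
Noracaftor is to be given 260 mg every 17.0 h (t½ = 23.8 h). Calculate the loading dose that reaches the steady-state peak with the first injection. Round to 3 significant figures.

666 mg

k = ln 2 / 23.8 = 0.02912 h⁻¹
Accumulation ratio R = 1 / (1 − e^(−kτ)) = 1 / (1 − e^(−0.02912×17.0)) = 1 / (1 − 0.6095) = 2.561
Loading dose = maintenance dose × R = 260 × 2.561 ≈ 666 mg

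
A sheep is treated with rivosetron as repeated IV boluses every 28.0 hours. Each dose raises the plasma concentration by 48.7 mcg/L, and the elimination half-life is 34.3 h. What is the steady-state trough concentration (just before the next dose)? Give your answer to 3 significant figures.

64.0 mcg/L

k = ln 2 / 34.3 = 0.02021 h⁻¹
Fraction remaining after one interval: e^(−kτ) = e^(−0.02021 × 28.0) = 0.5679
R = 1 / (1 − 0.5679) = 2.314
Css,max = 48.7 × 2.314 = 112.7 mcg/L
Css,min = Css,max × e^(−kτ) = 112.7 × 0.5679 ≈ 64.0 mcg/L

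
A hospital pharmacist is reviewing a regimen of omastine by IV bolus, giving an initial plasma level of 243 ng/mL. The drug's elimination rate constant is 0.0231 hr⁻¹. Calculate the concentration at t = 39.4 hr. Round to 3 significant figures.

C(t) = C₀ e^(−kt) = 243 × e^(−0.02310 × 39.4) = 243 × e^(−0.9101) = 243 × 0.4025 ≈ 97.8 ng/mL

97.8 ng/mL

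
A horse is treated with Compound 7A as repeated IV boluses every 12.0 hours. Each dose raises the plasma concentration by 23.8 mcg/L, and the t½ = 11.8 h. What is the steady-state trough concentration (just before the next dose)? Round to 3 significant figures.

23.3 mcg/L

k = ln 2 / 11.8 = 0.05874 h⁻¹
Fraction remaining after one interval: e^(−kτ) = e^(−0.05874 × 12.0) = 0.4942
R = 1 / (1 − 0.4942) = 1.977
Css,max = 23.8 × 1.977 = 47.05 mcg/L
Css,min = Css,max × e^(−kτ) = 47.05 × 0.4942 ≈ 23.3 mcg/L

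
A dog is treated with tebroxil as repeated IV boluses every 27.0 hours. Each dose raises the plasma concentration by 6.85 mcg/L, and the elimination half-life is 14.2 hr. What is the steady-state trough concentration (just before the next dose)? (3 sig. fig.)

k = ln 2 / 14.2 = 0.04881 hr⁻¹
Fraction remaining after one interval: e^(−kτ) = e^(−0.04881 × 27.0) = 0.2677
R = 1 / (1 − 0.2677) = 1.366
Css,max = 6.85 × 1.366 = 9.354 mcg/L
Css,min = Css,max × e^(−kτ) = 9.354 × 0.2677 ≈ 2.50 mcg/L

2.50 mcg/L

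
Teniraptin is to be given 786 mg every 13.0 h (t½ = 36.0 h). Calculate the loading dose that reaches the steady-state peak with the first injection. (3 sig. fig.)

k = ln 2 / 36.0 = 0.01925 h⁻¹
Accumulation ratio R = 1 / (1 − e^(−kτ)) = 1 / (1 − e^(−0.01925×13.0)) = 1 / (1 − 0.7786) = 4.516
Loading dose = maintenance dose × R = 786 × 4.516 ≈ 3550 mg

3550 mg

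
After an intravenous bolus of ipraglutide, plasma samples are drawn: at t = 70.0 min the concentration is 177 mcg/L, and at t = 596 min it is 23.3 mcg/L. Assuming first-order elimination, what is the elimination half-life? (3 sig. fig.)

k = ln(C₁/C₂) / (t₂ − t₁) = ln(177/23.3) / (596 − 70.0)
  = 2.028 / 526.0 = 0.003855 min⁻¹
t½ = ln 2 / k = ln 2 / 0.003855 ≈ 180 minutes

180 minutes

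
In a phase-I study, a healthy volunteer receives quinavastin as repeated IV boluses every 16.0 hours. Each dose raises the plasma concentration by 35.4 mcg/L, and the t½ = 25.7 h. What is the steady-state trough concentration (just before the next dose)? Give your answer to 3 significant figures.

65.6 mcg/L

k = ln 2 / 25.7 = 0.02697 h⁻¹
Fraction remaining after one interval: e^(−kτ) = e^(−0.02697 × 16.0) = 0.6495
R = 1 / (1 − 0.6495) = 2.853
Css,max = 35.4 × 2.853 = 101.0 mcg/L
Css,min = Css,max × e^(−kτ) = 101.0 × 0.6495 ≈ 65.6 mcg/L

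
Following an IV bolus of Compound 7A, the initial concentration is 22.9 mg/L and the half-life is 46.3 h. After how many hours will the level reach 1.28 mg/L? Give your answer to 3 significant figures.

k = ln 2 / 46.3 = 0.01497 h⁻¹
C(t) = C₀ e^(−kt)  ⇒  t = ln(C₀/C) / k
t = ln(22.9/1.28) / 0.01497 = 2.884 / 0.01497 ≈ 193 hours

193 hours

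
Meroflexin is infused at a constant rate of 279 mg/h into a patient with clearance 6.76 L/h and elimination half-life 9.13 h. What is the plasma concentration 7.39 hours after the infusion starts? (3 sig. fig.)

17.7 µg/mL

Css = rate / CL = 279 / 6.76 = 41.27 µg/mL
k = ln 2 / 9.13 = 0.07592 h⁻¹
C(t) = Css (1 − e^(−kt)) = 41.27 × (1 − e^(−0.5610)) = 41.27 × 0.4294 ≈ 17.7 µg/mL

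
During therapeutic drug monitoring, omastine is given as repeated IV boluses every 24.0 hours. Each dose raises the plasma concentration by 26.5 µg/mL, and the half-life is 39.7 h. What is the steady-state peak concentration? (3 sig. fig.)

77.4 µg/mL

k = ln 2 / 39.7 = 0.01746 h⁻¹
Fraction remaining after one interval: e^(−kτ) = e^(−0.01746 × 24.0) = 0.6577
R = 1 / (1 − 0.6577) = 2.921
Css,max = 26.5 × 2.921 ≈ 77.4 µg/mL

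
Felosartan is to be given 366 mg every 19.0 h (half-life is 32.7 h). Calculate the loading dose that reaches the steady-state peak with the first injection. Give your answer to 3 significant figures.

1100 mg

k = ln 2 / 32.7 = 0.02120 h⁻¹
Accumulation ratio R = 1 / (1 − e^(−kτ)) = 1 / (1 − e^(−0.02120×19.0)) = 1 / (1 − 0.6685) = 3.016
Loading dose = maintenance dose × R = 366 × 3.016 ≈ 1100 mg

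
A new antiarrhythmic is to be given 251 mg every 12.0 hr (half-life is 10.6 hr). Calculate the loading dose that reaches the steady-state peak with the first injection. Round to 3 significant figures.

k = ln 2 / 10.6 = 0.06539 hr⁻¹
Accumulation ratio R = 1 / (1 − e^(−kτ)) = 1 / (1 − e^(−0.06539×12.0)) = 1 / (1 − 0.4563) = 1.839
Loading dose = maintenance dose × R = 251 × 1.839 ≈ 462 mg

462 mg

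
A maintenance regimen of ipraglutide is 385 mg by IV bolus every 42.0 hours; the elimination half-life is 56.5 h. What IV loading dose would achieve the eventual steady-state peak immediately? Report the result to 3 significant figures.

956 mg

k = ln 2 / 56.5 = 0.01227 h⁻¹
Accumulation ratio R = 1 / (1 − e^(−kτ)) = 1 / (1 − e^(−0.01227×42.0)) = 1 / (1 − 0.5973) = 2.484
Loading dose = maintenance dose × R = 385 × 2.484 ≈ 956 mg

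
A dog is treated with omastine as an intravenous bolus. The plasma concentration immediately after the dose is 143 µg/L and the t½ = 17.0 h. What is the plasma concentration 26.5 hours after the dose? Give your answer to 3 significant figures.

k = ln 2 / 17.0 = 0.04077 h⁻¹
C(t) = C₀ e^(−kt) = 143 × e^(−0.04077 × 26.5) = 143 × e^(−1.080) = 143 × 0.3394 ≈ 48.5 µg/L

48.5 µg/L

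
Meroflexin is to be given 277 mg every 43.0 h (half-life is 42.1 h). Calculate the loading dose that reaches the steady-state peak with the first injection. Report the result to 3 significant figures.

546 mg

k = ln 2 / 42.1 = 0.01646 h⁻¹
Accumulation ratio R = 1 / (1 − e^(−kτ)) = 1 / (1 − e^(−0.01646×43.0)) = 1 / (1 − 0.4926) = 1.971
Loading dose = maintenance dose × R = 277 × 1.971 ≈ 546 mg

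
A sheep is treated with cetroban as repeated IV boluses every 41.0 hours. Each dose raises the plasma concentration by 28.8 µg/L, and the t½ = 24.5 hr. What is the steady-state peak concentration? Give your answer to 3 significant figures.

k = ln 2 / 24.5 = 0.02829 hr⁻¹
Fraction remaining after one interval: e^(−kτ) = e^(−0.02829 × 41.0) = 0.3135
R = 1 / (1 − 0.3135) = 1.457
Css,max = 28.8 × 1.457 ≈ 42.0 µg/L

42.0 µg/L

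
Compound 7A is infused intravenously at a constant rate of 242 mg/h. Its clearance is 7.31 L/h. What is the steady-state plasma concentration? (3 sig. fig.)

33.1 mg/L

Css = infusion rate / CL = 242 / 7.31 ≈ 33.1 mg/L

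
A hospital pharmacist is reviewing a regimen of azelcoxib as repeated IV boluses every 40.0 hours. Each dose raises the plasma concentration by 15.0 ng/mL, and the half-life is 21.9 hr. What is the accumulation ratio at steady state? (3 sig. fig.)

k = ln 2 / 21.9 = 0.03165 hr⁻¹
Fraction remaining after one interval: e^(−kτ) = e^(−0.03165 × 40.0) = 0.2820
R = 1 / (1 − 0.2820) = 1 / 0.7180 ≈ 1.39

1.39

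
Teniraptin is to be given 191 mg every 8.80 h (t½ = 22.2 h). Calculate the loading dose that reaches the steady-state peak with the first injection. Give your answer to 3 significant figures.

795 mg

k = ln 2 / 22.2 = 0.03122 h⁻¹
Accumulation ratio R = 1 / (1 − e^(−kτ)) = 1 / (1 − e^(−0.03122×8.80)) = 1 / (1 − 0.7598) = 4.162
Loading dose = maintenance dose × R = 191 × 4.162 ≈ 795 mg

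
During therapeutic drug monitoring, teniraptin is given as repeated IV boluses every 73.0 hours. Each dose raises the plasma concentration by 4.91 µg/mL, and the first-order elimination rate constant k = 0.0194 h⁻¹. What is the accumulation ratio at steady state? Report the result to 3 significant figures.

Fraction remaining after one interval: e^(−kτ) = e^(−0.01940 × 73.0) = 0.2426
R = 1 / (1 − 0.2426) = 1 / 0.7574 ≈ 1.32

1.32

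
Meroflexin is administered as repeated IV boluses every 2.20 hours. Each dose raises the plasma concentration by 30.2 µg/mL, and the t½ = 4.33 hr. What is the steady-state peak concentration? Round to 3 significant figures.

k = ln 2 / 4.33 = 0.1601 hr⁻¹
Fraction remaining after one interval: e^(−kτ) = e^(−0.1601 × 2.20) = 0.7032
R = 1 / (1 − 0.7032) = 3.369
Css,max = 30.2 × 3.369 ≈ 102 µg/mL

102 µg/mL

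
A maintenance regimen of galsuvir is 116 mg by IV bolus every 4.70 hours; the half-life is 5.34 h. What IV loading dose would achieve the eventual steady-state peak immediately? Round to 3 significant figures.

k = ln 2 / 5.34 = 0.1298 h⁻¹
Accumulation ratio R = 1 / (1 − e^(−kτ)) = 1 / (1 − e^(−0.1298×4.70)) = 1 / (1 − 0.5433) = 2.190
Loading dose = maintenance dose × R = 116 × 2.190 ≈ 254 mg

254 mg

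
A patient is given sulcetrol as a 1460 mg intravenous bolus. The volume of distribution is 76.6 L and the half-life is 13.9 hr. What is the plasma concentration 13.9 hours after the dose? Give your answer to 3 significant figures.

C₀ = dose / V = 1460 / 76.6 = 19.06 mg/L
k = ln 2 / 13.9 = 0.04987 hr⁻¹
C(t) = C₀ e^(−kt) = 19.06 × e^(−0.04987 × 13.9) = 19.06 × e^(−0.6931) = 19.06 × 0.5000 ≈ 9.53 mg/L

9.53 mg/L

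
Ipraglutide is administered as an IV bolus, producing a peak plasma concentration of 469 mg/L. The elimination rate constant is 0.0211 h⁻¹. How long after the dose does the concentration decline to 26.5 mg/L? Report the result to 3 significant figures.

136 hours

C(t) = C₀ e^(−kt)  ⇒  t = ln(C₀/C) / k
t = ln(469/26.5) / 0.02110 = 2.873 / 0.02110 ≈ 136 hours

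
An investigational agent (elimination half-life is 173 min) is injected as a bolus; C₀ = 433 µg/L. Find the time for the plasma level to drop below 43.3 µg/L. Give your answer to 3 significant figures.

575 minutes

k = ln 2 / 173 = 0.004007 min⁻¹
C(t) = C₀ e^(−kt)  ⇒  t = ln(C₀/C) / k
t = ln(433/43.3) / 0.004007 = 2.303 / 0.004007 ≈ 575 minutes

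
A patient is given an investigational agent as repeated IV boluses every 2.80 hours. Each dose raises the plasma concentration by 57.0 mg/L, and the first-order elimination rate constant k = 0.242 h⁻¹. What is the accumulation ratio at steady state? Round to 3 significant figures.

Fraction remaining after one interval: e^(−kτ) = e^(−0.2420 × 2.80) = 0.5078
R = 1 / (1 − 0.5078) = 1 / 0.4922 ≈ 2.03

2.03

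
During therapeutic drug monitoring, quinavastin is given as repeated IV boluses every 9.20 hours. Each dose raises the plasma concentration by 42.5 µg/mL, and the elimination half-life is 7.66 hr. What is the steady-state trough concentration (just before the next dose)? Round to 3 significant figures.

32.7 µg/mL

k = ln 2 / 7.66 = 0.09049 hr⁻¹
Fraction remaining after one interval: e^(−kτ) = e^(−0.09049 × 9.20) = 0.4350
R = 1 / (1 − 0.4350) = 1.770
Css,max = 42.5 × 1.770 = 75.22 µg/mL
Css,min = Css,max × e^(−kτ) = 75.22 × 0.4350 ≈ 32.7 µg/mL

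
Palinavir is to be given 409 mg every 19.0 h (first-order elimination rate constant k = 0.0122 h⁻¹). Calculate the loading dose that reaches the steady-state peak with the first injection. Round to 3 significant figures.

Accumulation ratio R = 1 / (1 − e^(−kτ)) = 1 / (1 − e^(−0.01220×19.0)) = 1 / (1 − 0.7931) = 4.833
Loading dose = maintenance dose × R = 409 × 4.833 ≈ 1980 mg

1980 mg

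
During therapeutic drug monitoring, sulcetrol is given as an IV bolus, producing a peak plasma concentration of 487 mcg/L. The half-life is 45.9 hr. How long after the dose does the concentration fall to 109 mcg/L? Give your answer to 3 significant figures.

k = ln 2 / 45.9 = 0.01510 hr⁻¹
C(t) = C₀ e^(−kt)  ⇒  t = ln(C₀/C) / k
t = ln(487/109) / 0.01510 = 1.497 / 0.01510 ≈ 99.1 hours

99.1 hours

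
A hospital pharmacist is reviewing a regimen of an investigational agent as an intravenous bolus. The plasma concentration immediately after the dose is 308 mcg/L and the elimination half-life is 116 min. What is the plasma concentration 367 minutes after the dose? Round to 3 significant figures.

k = ln 2 / 116 = 0.005975 min⁻¹
367 min is 3.164 half-lives, so C = 308 × (1/2)^3.164 = 308 × 0.1116 ≈ 34.4 mcg/L

34.4 mcg/L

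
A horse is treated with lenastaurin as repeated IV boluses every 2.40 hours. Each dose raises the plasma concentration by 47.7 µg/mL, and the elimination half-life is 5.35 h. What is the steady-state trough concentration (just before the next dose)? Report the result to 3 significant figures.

k = ln 2 / 5.35 = 0.1296 h⁻¹
Fraction remaining after one interval: e^(−kτ) = e^(−0.1296 × 2.40) = 0.7328
R = 1 / (1 − 0.7328) = 3.742
Css,max = 47.7 × 3.742 = 178.5 µg/mL
Css,min = Css,max × e^(−kτ) = 178.5 × 0.7328 ≈ 131 µg/mL

131 µg/mL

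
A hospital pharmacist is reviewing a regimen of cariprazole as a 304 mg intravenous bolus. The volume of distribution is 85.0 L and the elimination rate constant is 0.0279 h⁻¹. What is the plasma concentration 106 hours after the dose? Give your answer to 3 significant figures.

C₀ = dose / V = 304 / 85.0 = 3.576 µg/mL
C(t) = C₀ e^(−kt) = 3.576 × e^(−0.02790 × 106) = 3.576 × e^(−2.957) = 3.576 × 0.05195 ≈ 0.186 µg/mL

0.186 µg/mL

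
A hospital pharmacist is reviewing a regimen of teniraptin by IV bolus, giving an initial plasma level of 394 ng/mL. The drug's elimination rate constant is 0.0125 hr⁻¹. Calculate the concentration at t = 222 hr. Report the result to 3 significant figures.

C(t) = C₀ e^(−kt) = 394 × e^(−0.01250 × 222) = 394 × e^(−2.775) = 394 × 0.06235 ≈ 24.6 ng/mL

24.6 ng/mL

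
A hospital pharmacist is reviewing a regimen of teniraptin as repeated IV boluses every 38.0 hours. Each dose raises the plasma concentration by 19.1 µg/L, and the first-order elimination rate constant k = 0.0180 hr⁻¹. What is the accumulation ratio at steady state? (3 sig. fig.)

2.02

Fraction remaining after one interval: e^(−kτ) = e^(−0.01800 × 38.0) = 0.5046
R = 1 / (1 − 0.5046) = 1 / 0.4954 ≈ 2.02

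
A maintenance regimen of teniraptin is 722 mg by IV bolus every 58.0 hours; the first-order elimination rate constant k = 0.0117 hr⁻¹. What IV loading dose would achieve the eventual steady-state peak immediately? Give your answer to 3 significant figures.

Accumulation ratio R = 1 / (1 − e^(−kτ)) = 1 / (1 − e^(−0.01170×58.0)) = 1 / (1 − 0.5073) = 2.030
Loading dose = maintenance dose × R = 722 × 2.030 ≈ 1470 mg

1470 mg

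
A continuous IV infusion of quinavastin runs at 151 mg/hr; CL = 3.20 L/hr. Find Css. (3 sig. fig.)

47.2 mg/L

Css = infusion rate / CL = 151 / 3.20 ≈ 47.2 mg/L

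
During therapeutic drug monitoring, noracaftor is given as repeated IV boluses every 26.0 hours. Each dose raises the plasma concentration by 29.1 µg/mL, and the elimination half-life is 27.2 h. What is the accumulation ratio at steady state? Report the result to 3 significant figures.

k = ln 2 / 27.2 = 0.02548 h⁻¹
Fraction remaining after one interval: e^(−kτ) = e^(−0.02548 × 26.0) = 0.5155
R = 1 / (1 − 0.5155) = 1 / 0.4845 ≈ 2.06

2.06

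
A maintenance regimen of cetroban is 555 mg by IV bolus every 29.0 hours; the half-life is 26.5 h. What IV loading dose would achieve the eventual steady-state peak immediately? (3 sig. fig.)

1040 mg

k = ln 2 / 26.5 = 0.02616 h⁻¹
Accumulation ratio R = 1 / (1 − e^(−kτ)) = 1 / (1 − e^(−0.02616×29.0)) = 1 / (1 − 0.4684) = 1.881
Loading dose = maintenance dose × R = 555 × 1.881 ≈ 1040 mg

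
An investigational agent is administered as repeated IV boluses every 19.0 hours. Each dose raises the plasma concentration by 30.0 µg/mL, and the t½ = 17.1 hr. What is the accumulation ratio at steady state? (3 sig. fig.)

1.86

k = ln 2 / 17.1 = 0.04053 hr⁻¹
Fraction remaining after one interval: e^(−kτ) = e^(−0.04053 × 19.0) = 0.4629
R = 1 / (1 − 0.4629) = 1 / 0.5371 ≈ 1.86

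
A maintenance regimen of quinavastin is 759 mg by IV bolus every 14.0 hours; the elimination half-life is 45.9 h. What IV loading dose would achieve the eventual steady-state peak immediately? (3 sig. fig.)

k = ln 2 / 45.9 = 0.01510 h⁻¹
Accumulation ratio R = 1 / (1 − e^(−kτ)) = 1 / (1 − e^(−0.01510×14.0)) = 1 / (1 − 0.8094) = 5.248
Loading dose = maintenance dose × R = 759 × 5.248 ≈ 3980 mg

3980 mg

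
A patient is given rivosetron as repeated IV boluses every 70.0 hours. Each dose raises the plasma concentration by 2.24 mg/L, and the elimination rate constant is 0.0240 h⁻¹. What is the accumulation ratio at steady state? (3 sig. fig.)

Fraction remaining after one interval: e^(−kτ) = e^(−0.02400 × 70.0) = 0.1864
R = 1 / (1 − 0.1864) = 1 / 0.8136 ≈ 1.23

1.23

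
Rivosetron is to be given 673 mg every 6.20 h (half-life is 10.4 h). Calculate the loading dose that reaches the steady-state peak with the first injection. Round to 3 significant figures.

k = ln 2 / 10.4 = 0.06665 h⁻¹
Accumulation ratio R = 1 / (1 − e^(−kτ)) = 1 / (1 − e^(−0.06665×6.20)) = 1 / (1 − 0.6615) = 2.954
Loading dose = maintenance dose × R = 673 × 2.954 ≈ 1990 mg

1990 mg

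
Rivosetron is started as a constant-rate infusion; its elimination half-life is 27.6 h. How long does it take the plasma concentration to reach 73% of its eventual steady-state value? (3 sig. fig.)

k = ln 2 / 27.6 = 0.02511 h⁻¹
f = 1 − e^(−kt)  ⇒  t = −ln(1 − f) / k
t = −ln(1 − 0.73) / 0.02511 = 1.309 / 0.02511 ≈ 52.1 hours

52.1 hours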